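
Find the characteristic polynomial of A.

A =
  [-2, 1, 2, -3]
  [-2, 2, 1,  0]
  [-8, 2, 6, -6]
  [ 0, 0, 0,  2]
x^4 - 8*x^3 + 24*x^2 - 32*x + 16

Expanding det(x·I − A) (e.g. by cofactor expansion or by noting that A is similar to its Jordan form J, which has the same characteristic polynomial as A) gives
  χ_A(x) = x^4 - 8*x^3 + 24*x^2 - 32*x + 16
which factors as (x - 2)^4. The eigenvalues (with algebraic multiplicities) are λ = 2 with multiplicity 4.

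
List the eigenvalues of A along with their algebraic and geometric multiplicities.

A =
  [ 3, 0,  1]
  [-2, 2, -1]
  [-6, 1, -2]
λ = 1: alg = 3, geom = 1

Step 1 — factor the characteristic polynomial to read off the algebraic multiplicities:
  χ_A(x) = (x - 1)^3

Step 2 — compute geometric multiplicities via the rank-nullity identity g(λ) = n − rank(A − λI):
  rank(A − (1)·I) = 2, so dim ker(A − (1)·I) = n − 2 = 1

Summary:
  λ = 1: algebraic multiplicity = 3, geometric multiplicity = 1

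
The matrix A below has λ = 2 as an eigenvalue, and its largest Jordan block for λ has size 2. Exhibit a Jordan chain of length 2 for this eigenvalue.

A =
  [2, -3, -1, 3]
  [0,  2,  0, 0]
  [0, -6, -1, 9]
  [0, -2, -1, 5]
A Jordan chain for λ = 2 of length 2:
v_1 = (-3, 0, -6, -2)ᵀ
v_2 = (0, 1, 0, 0)ᵀ

Let N = A − (2)·I. We want v_2 with N^2 v_2 = 0 but N^1 v_2 ≠ 0; then v_{j-1} := N · v_j for j = 2, …, 2.

Pick v_2 = (0, 1, 0, 0)ᵀ.
Then v_1 = N · v_2 = (-3, 0, -6, -2)ᵀ.

Sanity check: (A − (2)·I) v_1 = (0, 0, 0, 0)ᵀ = 0. ✓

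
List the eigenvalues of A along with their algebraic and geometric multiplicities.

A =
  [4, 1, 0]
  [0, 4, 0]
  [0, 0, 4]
λ = 4: alg = 3, geom = 2

Step 1 — factor the characteristic polynomial to read off the algebraic multiplicities:
  χ_A(x) = (x - 4)^3

Step 2 — compute geometric multiplicities via the rank-nullity identity g(λ) = n − rank(A − λI):
  rank(A − (4)·I) = 1, so dim ker(A − (4)·I) = n − 1 = 2

Summary:
  λ = 4: algebraic multiplicity = 3, geometric multiplicity = 2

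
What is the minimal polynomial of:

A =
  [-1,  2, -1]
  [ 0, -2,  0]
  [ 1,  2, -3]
x^2 + 4*x + 4

The characteristic polynomial is χ_A(x) = (x + 2)^3, so the eigenvalues are known. The minimal polynomial is
  m_A(x) = Π_λ (x − λ)^{k_λ}
where k_λ is the size of the *largest* Jordan block for λ (equivalently, the smallest k with (A − λI)^k v = 0 for every generalised eigenvector v of λ).

  λ = -2: largest Jordan block has size 2, contributing (x + 2)^2

So m_A(x) = (x + 2)^2 = x^2 + 4*x + 4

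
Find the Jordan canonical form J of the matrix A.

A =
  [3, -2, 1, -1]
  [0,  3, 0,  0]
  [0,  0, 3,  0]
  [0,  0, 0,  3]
J_2(3) ⊕ J_1(3) ⊕ J_1(3)

The characteristic polynomial is
  det(x·I − A) = x^4 - 12*x^3 + 54*x^2 - 108*x + 81 = (x - 3)^4

Eigenvalues and multiplicities (the geometric multiplicity of λ is n − rank(A − λI), which equals the number of Jordan blocks for λ):
  λ = 3: algebraic multiplicity = 4, geometric multiplicity = 3

Determining the block sizes for each eigenvalue:
  λ = 3: 3 blocks summing to 4 forces exactly one block of size 2 and the rest size 1 → block sizes [2, 1, 1]

Assembling the blocks gives a Jordan form
J =
  [3, 1, 0, 0]
  [0, 3, 0, 0]
  [0, 0, 3, 0]
  [0, 0, 0, 3]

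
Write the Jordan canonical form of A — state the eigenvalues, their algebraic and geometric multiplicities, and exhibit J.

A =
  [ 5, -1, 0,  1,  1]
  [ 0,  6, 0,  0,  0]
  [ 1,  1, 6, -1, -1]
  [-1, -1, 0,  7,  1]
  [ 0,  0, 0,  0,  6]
J_2(6) ⊕ J_1(6) ⊕ J_1(6) ⊕ J_1(6)

The characteristic polynomial is
  det(x·I − A) = x^5 - 30*x^4 + 360*x^3 - 2160*x^2 + 6480*x - 7776 = (x - 6)^5

Eigenvalues and multiplicities (the geometric multiplicity of λ is n − rank(A − λI), which equals the number of Jordan blocks for λ):
  λ = 6: algebraic multiplicity = 5, geometric multiplicity = 4

Determining the block sizes for each eigenvalue:
  λ = 6: 4 blocks summing to 5 forces exactly one block of size 2 and the rest size 1 → block sizes [2, 1, 1, 1]

Assembling the blocks gives a Jordan form
J =
  [6, 1, 0, 0, 0]
  [0, 6, 0, 0, 0]
  [0, 0, 6, 0, 0]
  [0, 0, 0, 6, 0]
  [0, 0, 0, 0, 6]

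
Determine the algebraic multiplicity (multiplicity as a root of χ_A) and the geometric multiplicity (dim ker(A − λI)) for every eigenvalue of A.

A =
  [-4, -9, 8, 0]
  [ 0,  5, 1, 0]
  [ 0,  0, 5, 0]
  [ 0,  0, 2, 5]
λ = -4: alg = 1, geom = 1; λ = 5: alg = 3, geom = 2

Step 1 — factor the characteristic polynomial to read off the algebraic multiplicities:
  χ_A(x) = (x - 5)^3*(x + 4)

Step 2 — compute geometric multiplicities via the rank-nullity identity g(λ) = n − rank(A − λI):
  rank(A − (-4)·I) = 3, so dim ker(A − (-4)·I) = n − 3 = 1
  rank(A − (5)·I) = 2, so dim ker(A − (5)·I) = n − 2 = 2

Summary:
  λ = -4: algebraic multiplicity = 1, geometric multiplicity = 1
  λ = 5: algebraic multiplicity = 3, geometric multiplicity = 2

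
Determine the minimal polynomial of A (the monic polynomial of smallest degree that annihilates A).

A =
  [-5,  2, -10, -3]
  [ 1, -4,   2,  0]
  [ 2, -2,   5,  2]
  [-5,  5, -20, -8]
x^3 + 9*x^2 + 27*x + 27

The characteristic polynomial is χ_A(x) = (x + 3)^4, so the eigenvalues are known. The minimal polynomial is
  m_A(x) = Π_λ (x − λ)^{k_λ}
where k_λ is the size of the *largest* Jordan block for λ (equivalently, the smallest k with (A − λI)^k v = 0 for every generalised eigenvector v of λ).

  λ = -3: largest Jordan block has size 3, contributing (x + 3)^3

So m_A(x) = (x + 3)^3 = x^3 + 9*x^2 + 27*x + 27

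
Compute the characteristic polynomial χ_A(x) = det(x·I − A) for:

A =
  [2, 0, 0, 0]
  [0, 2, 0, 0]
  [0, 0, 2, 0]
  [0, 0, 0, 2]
x^4 - 8*x^3 + 24*x^2 - 32*x + 16

Expanding det(x·I − A) (e.g. by cofactor expansion or by noting that A is similar to its Jordan form J, which has the same characteristic polynomial as A) gives
  χ_A(x) = x^4 - 8*x^3 + 24*x^2 - 32*x + 16
which factors as (x - 2)^4. The eigenvalues (with algebraic multiplicities) are λ = 2 with multiplicity 4.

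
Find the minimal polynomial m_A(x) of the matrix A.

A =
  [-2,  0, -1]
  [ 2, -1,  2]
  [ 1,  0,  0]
x^2 + 2*x + 1

The characteristic polynomial is χ_A(x) = (x + 1)^3, so the eigenvalues are known. The minimal polynomial is
  m_A(x) = Π_λ (x − λ)^{k_λ}
where k_λ is the size of the *largest* Jordan block for λ (equivalently, the smallest k with (A − λI)^k v = 0 for every generalised eigenvector v of λ).

  λ = -1: largest Jordan block has size 2, contributing (x + 1)^2

So m_A(x) = (x + 1)^2 = x^2 + 2*x + 1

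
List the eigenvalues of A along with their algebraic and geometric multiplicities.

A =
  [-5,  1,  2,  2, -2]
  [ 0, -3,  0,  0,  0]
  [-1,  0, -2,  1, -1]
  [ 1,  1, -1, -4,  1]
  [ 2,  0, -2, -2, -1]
λ = -3: alg = 5, geom = 3

Step 1 — factor the characteristic polynomial to read off the algebraic multiplicities:
  χ_A(x) = (x + 3)^5

Step 2 — compute geometric multiplicities via the rank-nullity identity g(λ) = n − rank(A − λI):
  rank(A − (-3)·I) = 2, so dim ker(A − (-3)·I) = n − 2 = 3

Summary:
  λ = -3: algebraic multiplicity = 5, geometric multiplicity = 3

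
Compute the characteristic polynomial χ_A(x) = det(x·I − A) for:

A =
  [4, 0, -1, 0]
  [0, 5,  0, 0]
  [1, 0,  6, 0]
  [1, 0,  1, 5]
x^4 - 20*x^3 + 150*x^2 - 500*x + 625

Expanding det(x·I − A) (e.g. by cofactor expansion or by noting that A is similar to its Jordan form J, which has the same characteristic polynomial as A) gives
  χ_A(x) = x^4 - 20*x^3 + 150*x^2 - 500*x + 625
which factors as (x - 5)^4. The eigenvalues (with algebraic multiplicities) are λ = 5 with multiplicity 4.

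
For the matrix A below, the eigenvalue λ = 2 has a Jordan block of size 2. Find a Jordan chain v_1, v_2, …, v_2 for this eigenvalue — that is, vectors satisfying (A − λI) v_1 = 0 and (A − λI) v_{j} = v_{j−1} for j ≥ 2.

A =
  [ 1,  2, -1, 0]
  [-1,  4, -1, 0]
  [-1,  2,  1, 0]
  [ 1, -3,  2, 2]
A Jordan chain for λ = 2 of length 2:
v_1 = (-1, -1, -1, 1)ᵀ
v_2 = (1, 0, 0, 0)ᵀ

Let N = A − (2)·I. We want v_2 with N^2 v_2 = 0 but N^1 v_2 ≠ 0; then v_{j-1} := N · v_j for j = 2, …, 2.

Pick v_2 = (1, 0, 0, 0)ᵀ.
Then v_1 = N · v_2 = (-1, -1, -1, 1)ᵀ.

Sanity check: (A − (2)·I) v_1 = (0, 0, 0, 0)ᵀ = 0. ✓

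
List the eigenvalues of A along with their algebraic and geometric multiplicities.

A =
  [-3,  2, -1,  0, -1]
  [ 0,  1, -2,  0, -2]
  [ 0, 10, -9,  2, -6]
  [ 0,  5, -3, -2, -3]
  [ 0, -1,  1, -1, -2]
λ = -3: alg = 5, geom = 3

Step 1 — factor the characteristic polynomial to read off the algebraic multiplicities:
  χ_A(x) = (x + 3)^5

Step 2 — compute geometric multiplicities via the rank-nullity identity g(λ) = n − rank(A − λI):
  rank(A − (-3)·I) = 2, so dim ker(A − (-3)·I) = n − 2 = 3

Summary:
  λ = -3: algebraic multiplicity = 5, geometric multiplicity = 3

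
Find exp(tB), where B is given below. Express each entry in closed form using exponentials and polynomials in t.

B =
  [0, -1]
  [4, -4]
e^{tB} =
  [2*t*exp(-2*t) + exp(-2*t), -t*exp(-2*t)]
  [4*t*exp(-2*t), -2*t*exp(-2*t) + exp(-2*t)]

Strategy: write B = P · J · P⁻¹ where J is a Jordan canonical form, so e^{tB} = P · e^{tJ} · P⁻¹, and e^{tJ} can be computed block-by-block.

B has Jordan form
J =
  [-2,  1]
  [ 0, -2]
(up to reordering of blocks).

Per-block formulas:
  For a 2×2 Jordan block J_2(-2): exp(t · J_2(-2)) = e^(-2t)·(I + t·N), where N is the 2×2 nilpotent shift.

After assembling e^{tJ} and conjugating by P, we get:

e^{tB} =
  [2*t*exp(-2*t) + exp(-2*t), -t*exp(-2*t)]
  [4*t*exp(-2*t), -2*t*exp(-2*t) + exp(-2*t)]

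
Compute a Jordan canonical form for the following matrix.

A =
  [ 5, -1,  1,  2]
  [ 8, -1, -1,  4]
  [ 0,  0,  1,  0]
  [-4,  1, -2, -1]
J_3(1) ⊕ J_1(1)

The characteristic polynomial is
  det(x·I − A) = x^4 - 4*x^3 + 6*x^2 - 4*x + 1 = (x - 1)^4

Eigenvalues and multiplicities (the geometric multiplicity of λ is n − rank(A − λI), which equals the number of Jordan blocks for λ):
  λ = 1: algebraic multiplicity = 4, geometric multiplicity = 2

Determining the block sizes for each eigenvalue:
  λ = 1: with am = 4 and gm = 2, the partition is not yet determined (e.g. several partitions of 4 into 2 parts exist). Let N = A − (1)·I. Computing rank(N^1) = 2, rank(N^2) = 1, rank(N^3) = 0; the number of blocks of size ≥ j is rank(N^{j−1}) − rank(N^j), giving [2, 1, 1]. So we have 1 block(s) of size 3, 1 block(s) of size 1 → block sizes [3, 1]

Assembling the blocks gives a Jordan form
J =
  [1, 1, 0, 0]
  [0, 1, 1, 0]
  [0, 0, 1, 0]
  [0, 0, 0, 1]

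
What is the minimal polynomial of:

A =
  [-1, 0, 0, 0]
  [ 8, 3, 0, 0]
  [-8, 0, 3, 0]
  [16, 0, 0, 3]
x^2 - 2*x - 3

The characteristic polynomial is χ_A(x) = (x - 3)^3*(x + 1), so the eigenvalues are known. The minimal polynomial is
  m_A(x) = Π_λ (x − λ)^{k_λ}
where k_λ is the size of the *largest* Jordan block for λ (equivalently, the smallest k with (A − λI)^k v = 0 for every generalised eigenvector v of λ).

  λ = -1: largest Jordan block has size 1, contributing (x + 1)
  λ = 3: largest Jordan block has size 1, contributing (x − 3)

So m_A(x) = (x - 3)*(x + 1) = x^2 - 2*x - 3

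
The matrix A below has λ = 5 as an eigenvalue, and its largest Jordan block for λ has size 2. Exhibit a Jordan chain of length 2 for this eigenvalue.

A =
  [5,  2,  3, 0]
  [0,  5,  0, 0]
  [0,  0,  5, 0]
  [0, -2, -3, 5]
A Jordan chain for λ = 5 of length 2:
v_1 = (2, 0, 0, -2)ᵀ
v_2 = (0, 1, 0, 0)ᵀ

Let N = A − (5)·I. We want v_2 with N^2 v_2 = 0 but N^1 v_2 ≠ 0; then v_{j-1} := N · v_j for j = 2, …, 2.

Pick v_2 = (0, 1, 0, 0)ᵀ.
Then v_1 = N · v_2 = (2, 0, 0, -2)ᵀ.

Sanity check: (A − (5)·I) v_1 = (0, 0, 0, 0)ᵀ = 0. ✓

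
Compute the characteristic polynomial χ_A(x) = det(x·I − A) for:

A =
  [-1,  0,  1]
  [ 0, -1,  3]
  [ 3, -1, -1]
x^3 + 3*x^2 + 3*x + 1

Expanding det(x·I − A) (e.g. by cofactor expansion or by noting that A is similar to its Jordan form J, which has the same characteristic polynomial as A) gives
  χ_A(x) = x^3 + 3*x^2 + 3*x + 1
which factors as (x + 1)^3. The eigenvalues (with algebraic multiplicities) are λ = -1 with multiplicity 3.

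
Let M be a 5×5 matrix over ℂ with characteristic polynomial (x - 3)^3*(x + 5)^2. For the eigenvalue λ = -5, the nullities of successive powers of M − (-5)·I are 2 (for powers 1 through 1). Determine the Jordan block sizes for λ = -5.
Block sizes for λ = -5: [1, 1]

From the dimensions of kernels of powers, the number of Jordan blocks of size at least j is d_j − d_{j−1} where d_j = dim ker(N^j) (with d_0 = 0). Computing the differences gives [2].
The number of blocks of size exactly k is (#blocks of size ≥ k) − (#blocks of size ≥ k + 1), so the partition is: 2 block(s) of size 1.
In nonincreasing order the block sizes are [1, 1].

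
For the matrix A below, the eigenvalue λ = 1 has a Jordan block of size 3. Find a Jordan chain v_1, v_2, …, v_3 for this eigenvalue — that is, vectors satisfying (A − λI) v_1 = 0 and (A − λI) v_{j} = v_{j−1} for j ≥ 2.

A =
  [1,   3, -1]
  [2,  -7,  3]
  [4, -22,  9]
A Jordan chain for λ = 1 of length 3:
v_1 = (2, -4, -12)ᵀ
v_2 = (0, 2, 4)ᵀ
v_3 = (1, 0, 0)ᵀ

Let N = A − (1)·I. We want v_3 with N^3 v_3 = 0 but N^2 v_3 ≠ 0; then v_{j-1} := N · v_j for j = 3, …, 2.

Pick v_3 = (1, 0, 0)ᵀ.
Then v_2 = N · v_3 = (0, 2, 4)ᵀ.
Then v_1 = N · v_2 = (2, -4, -12)ᵀ.

Sanity check: (A − (1)·I) v_1 = (0, 0, 0)ᵀ = 0. ✓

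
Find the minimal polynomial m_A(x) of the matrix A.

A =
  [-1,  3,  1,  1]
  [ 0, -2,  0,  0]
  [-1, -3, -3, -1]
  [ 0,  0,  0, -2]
x^2 + 4*x + 4

The characteristic polynomial is χ_A(x) = (x + 2)^4, so the eigenvalues are known. The minimal polynomial is
  m_A(x) = Π_λ (x − λ)^{k_λ}
where k_λ is the size of the *largest* Jordan block for λ (equivalently, the smallest k with (A − λI)^k v = 0 for every generalised eigenvector v of λ).

  λ = -2: largest Jordan block has size 2, contributing (x + 2)^2

So m_A(x) = (x + 2)^2 = x^2 + 4*x + 4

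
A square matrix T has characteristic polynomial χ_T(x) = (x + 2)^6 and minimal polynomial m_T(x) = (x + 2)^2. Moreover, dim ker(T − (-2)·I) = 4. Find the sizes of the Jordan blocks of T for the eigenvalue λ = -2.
Block sizes for λ = -2: [2, 2, 1, 1]

Step 1 — from the characteristic polynomial, algebraic multiplicity of λ = -2 is 6. From dim ker(T − (-2)·I) = 4, there are exactly 4 Jordan blocks for λ = -2.
Step 2 — from the minimal polynomial, the factor (x + 2)^2 tells us the largest block for λ = -2 has size 2.
Step 3 — with total size 6, 4 blocks, and largest block 2, the block sizes (in nonincreasing order) are [2, 2, 1, 1].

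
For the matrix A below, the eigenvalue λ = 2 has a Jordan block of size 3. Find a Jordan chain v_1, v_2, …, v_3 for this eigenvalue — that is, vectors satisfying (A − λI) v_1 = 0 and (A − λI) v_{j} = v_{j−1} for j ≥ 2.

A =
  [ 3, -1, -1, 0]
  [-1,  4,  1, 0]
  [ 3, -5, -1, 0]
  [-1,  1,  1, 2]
A Jordan chain for λ = 2 of length 3:
v_1 = (-1, 0, -1, 1)ᵀ
v_2 = (1, -1, 3, -1)ᵀ
v_3 = (1, 0, 0, 0)ᵀ

Let N = A − (2)·I. We want v_3 with N^3 v_3 = 0 but N^2 v_3 ≠ 0; then v_{j-1} := N · v_j for j = 3, …, 2.

Pick v_3 = (1, 0, 0, 0)ᵀ.
Then v_2 = N · v_3 = (1, -1, 3, -1)ᵀ.
Then v_1 = N · v_2 = (-1, 0, -1, 1)ᵀ.

Sanity check: (A − (2)·I) v_1 = (0, 0, 0, 0)ᵀ = 0. ✓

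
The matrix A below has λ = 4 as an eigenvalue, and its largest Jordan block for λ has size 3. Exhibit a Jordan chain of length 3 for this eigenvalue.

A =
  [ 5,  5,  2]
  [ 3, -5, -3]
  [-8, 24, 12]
A Jordan chain for λ = 4 of length 3:
v_1 = (8, 24, -64)ᵀ
v_2 = (5, -9, 24)ᵀ
v_3 = (0, 1, 0)ᵀ

Let N = A − (4)·I. We want v_3 with N^3 v_3 = 0 but N^2 v_3 ≠ 0; then v_{j-1} := N · v_j for j = 3, …, 2.

Pick v_3 = (0, 1, 0)ᵀ.
Then v_2 = N · v_3 = (5, -9, 24)ᵀ.
Then v_1 = N · v_2 = (8, 24, -64)ᵀ.

Sanity check: (A − (4)·I) v_1 = (0, 0, 0)ᵀ = 0. ✓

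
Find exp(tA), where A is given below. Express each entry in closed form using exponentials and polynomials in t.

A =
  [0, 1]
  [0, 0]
e^{tA} =
  [1, t]
  [0, 1]

Strategy: write A = P · J · P⁻¹ where J is a Jordan canonical form, so e^{tA} = P · e^{tJ} · P⁻¹, and e^{tJ} can be computed block-by-block.

A has Jordan form
J =
  [0, 1]
  [0, 0]
(up to reordering of blocks).

Per-block formulas:
  For a 2×2 Jordan block J_2(0): exp(t · J_2(0)) = e^(0t)·(I + t·N), where N is the 2×2 nilpotent shift.

After assembling e^{tJ} and conjugating by P, we get:

e^{tA} =
  [1, t]
  [0, 1]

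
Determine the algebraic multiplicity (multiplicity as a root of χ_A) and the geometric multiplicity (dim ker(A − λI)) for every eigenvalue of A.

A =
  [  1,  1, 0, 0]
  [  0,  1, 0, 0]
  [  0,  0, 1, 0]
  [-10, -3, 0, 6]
λ = 1: alg = 3, geom = 2; λ = 6: alg = 1, geom = 1

Step 1 — factor the characteristic polynomial to read off the algebraic multiplicities:
  χ_A(x) = (x - 6)*(x - 1)^3

Step 2 — compute geometric multiplicities via the rank-nullity identity g(λ) = n − rank(A − λI):
  rank(A − (1)·I) = 2, so dim ker(A − (1)·I) = n − 2 = 2
  rank(A − (6)·I) = 3, so dim ker(A − (6)·I) = n − 3 = 1

Summary:
  λ = 1: algebraic multiplicity = 3, geometric multiplicity = 2
  λ = 6: algebraic multiplicity = 1, geometric multiplicity = 1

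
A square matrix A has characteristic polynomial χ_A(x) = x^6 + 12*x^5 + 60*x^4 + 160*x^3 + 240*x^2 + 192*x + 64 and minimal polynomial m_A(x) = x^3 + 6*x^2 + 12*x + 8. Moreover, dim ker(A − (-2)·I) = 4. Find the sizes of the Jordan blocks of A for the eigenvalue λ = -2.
Block sizes for λ = -2: [3, 1, 1, 1]

Step 1 — from the characteristic polynomial, algebraic multiplicity of λ = -2 is 6. From dim ker(A − (-2)·I) = 4, there are exactly 4 Jordan blocks for λ = -2.
Step 2 — from the minimal polynomial, the factor (x + 2)^3 tells us the largest block for λ = -2 has size 3.
Step 3 — with total size 6, 4 blocks, and largest block 3, the block sizes (in nonincreasing order) are [3, 1, 1, 1].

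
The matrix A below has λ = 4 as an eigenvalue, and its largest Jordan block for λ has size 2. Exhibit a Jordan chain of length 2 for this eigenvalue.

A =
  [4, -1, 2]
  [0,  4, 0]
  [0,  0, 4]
A Jordan chain for λ = 4 of length 2:
v_1 = (-1, 0, 0)ᵀ
v_2 = (0, 1, 0)ᵀ

Let N = A − (4)·I. We want v_2 with N^2 v_2 = 0 but N^1 v_2 ≠ 0; then v_{j-1} := N · v_j for j = 2, …, 2.

Pick v_2 = (0, 1, 0)ᵀ.
Then v_1 = N · v_2 = (-1, 0, 0)ᵀ.

Sanity check: (A − (4)·I) v_1 = (0, 0, 0)ᵀ = 0. ✓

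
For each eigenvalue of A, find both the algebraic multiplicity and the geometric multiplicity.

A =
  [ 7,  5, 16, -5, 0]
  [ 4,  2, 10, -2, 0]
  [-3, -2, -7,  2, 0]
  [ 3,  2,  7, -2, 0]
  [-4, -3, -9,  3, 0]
λ = 0: alg = 5, geom = 3

Step 1 — factor the characteristic polynomial to read off the algebraic multiplicities:
  χ_A(x) = x^5

Step 2 — compute geometric multiplicities via the rank-nullity identity g(λ) = n − rank(A − λI):
  rank(A − (0)·I) = 2, so dim ker(A − (0)·I) = n − 2 = 3

Summary:
  λ = 0: algebraic multiplicity = 5, geometric multiplicity = 3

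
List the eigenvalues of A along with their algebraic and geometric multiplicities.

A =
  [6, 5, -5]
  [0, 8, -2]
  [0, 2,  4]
λ = 6: alg = 3, geom = 2

Step 1 — factor the characteristic polynomial to read off the algebraic multiplicities:
  χ_A(x) = (x - 6)^3

Step 2 — compute geometric multiplicities via the rank-nullity identity g(λ) = n − rank(A − λI):
  rank(A − (6)·I) = 1, so dim ker(A − (6)·I) = n − 1 = 2

Summary:
  λ = 6: algebraic multiplicity = 3, geometric multiplicity = 2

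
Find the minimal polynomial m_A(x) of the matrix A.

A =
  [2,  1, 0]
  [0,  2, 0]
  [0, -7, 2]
x^2 - 4*x + 4

The characteristic polynomial is χ_A(x) = (x - 2)^3, so the eigenvalues are known. The minimal polynomial is
  m_A(x) = Π_λ (x − λ)^{k_λ}
where k_λ is the size of the *largest* Jordan block for λ (equivalently, the smallest k with (A − λI)^k v = 0 for every generalised eigenvector v of λ).

  λ = 2: largest Jordan block has size 2, contributing (x − 2)^2

So m_A(x) = (x - 2)^2 = x^2 - 4*x + 4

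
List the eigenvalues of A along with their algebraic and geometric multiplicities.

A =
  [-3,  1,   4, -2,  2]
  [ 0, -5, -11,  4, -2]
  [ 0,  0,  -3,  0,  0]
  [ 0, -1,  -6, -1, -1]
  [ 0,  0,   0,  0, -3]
λ = -3: alg = 5, geom = 2

Step 1 — factor the characteristic polynomial to read off the algebraic multiplicities:
  χ_A(x) = (x + 3)^5

Step 2 — compute geometric multiplicities via the rank-nullity identity g(λ) = n − rank(A − λI):
  rank(A − (-3)·I) = 3, so dim ker(A − (-3)·I) = n − 3 = 2

Summary:
  λ = -3: algebraic multiplicity = 5, geometric multiplicity = 2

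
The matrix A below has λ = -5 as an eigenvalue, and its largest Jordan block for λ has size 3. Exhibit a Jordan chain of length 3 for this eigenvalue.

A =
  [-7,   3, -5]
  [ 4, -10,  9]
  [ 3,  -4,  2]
A Jordan chain for λ = -5 of length 3:
v_1 = (1, -1, -1)ᵀ
v_2 = (-2, 4, 3)ᵀ
v_3 = (1, 0, 0)ᵀ

Let N = A − (-5)·I. We want v_3 with N^3 v_3 = 0 but N^2 v_3 ≠ 0; then v_{j-1} := N · v_j for j = 3, …, 2.

Pick v_3 = (1, 0, 0)ᵀ.
Then v_2 = N · v_3 = (-2, 4, 3)ᵀ.
Then v_1 = N · v_2 = (1, -1, -1)ᵀ.

Sanity check: (A − (-5)·I) v_1 = (0, 0, 0)ᵀ = 0. ✓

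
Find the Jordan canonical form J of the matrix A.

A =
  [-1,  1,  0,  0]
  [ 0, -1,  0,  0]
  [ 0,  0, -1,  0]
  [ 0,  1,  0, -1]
J_2(-1) ⊕ J_1(-1) ⊕ J_1(-1)

The characteristic polynomial is
  det(x·I − A) = x^4 + 4*x^3 + 6*x^2 + 4*x + 1 = (x + 1)^4

Eigenvalues and multiplicities (the geometric multiplicity of λ is n − rank(A − λI), which equals the number of Jordan blocks for λ):
  λ = -1: algebraic multiplicity = 4, geometric multiplicity = 3

Determining the block sizes for each eigenvalue:
  λ = -1: 3 blocks summing to 4 forces exactly one block of size 2 and the rest size 1 → block sizes [2, 1, 1]

Assembling the blocks gives a Jordan form
J =
  [-1,  1,  0,  0]
  [ 0, -1,  0,  0]
  [ 0,  0, -1,  0]
  [ 0,  0,  0, -1]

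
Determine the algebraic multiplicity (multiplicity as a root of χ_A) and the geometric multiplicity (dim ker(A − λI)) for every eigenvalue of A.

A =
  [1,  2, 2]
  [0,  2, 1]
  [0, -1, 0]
λ = 1: alg = 3, geom = 2

Step 1 — factor the characteristic polynomial to read off the algebraic multiplicities:
  χ_A(x) = (x - 1)^3

Step 2 — compute geometric multiplicities via the rank-nullity identity g(λ) = n − rank(A − λI):
  rank(A − (1)·I) = 1, so dim ker(A − (1)·I) = n − 1 = 2

Summary:
  λ = 1: algebraic multiplicity = 3, geometric multiplicity = 2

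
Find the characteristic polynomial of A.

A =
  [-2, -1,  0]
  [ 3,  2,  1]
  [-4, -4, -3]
x^3 + 3*x^2 + 3*x + 1

Expanding det(x·I − A) (e.g. by cofactor expansion or by noting that A is similar to its Jordan form J, which has the same characteristic polynomial as A) gives
  χ_A(x) = x^3 + 3*x^2 + 3*x + 1
which factors as (x + 1)^3. The eigenvalues (with algebraic multiplicities) are λ = -1 with multiplicity 3.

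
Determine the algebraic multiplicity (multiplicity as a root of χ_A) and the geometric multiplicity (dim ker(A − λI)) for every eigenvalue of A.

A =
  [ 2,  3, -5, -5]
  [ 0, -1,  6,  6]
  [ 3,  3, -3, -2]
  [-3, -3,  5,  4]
λ = -1: alg = 2, geom = 2; λ = 2: alg = 2, geom = 1

Step 1 — factor the characteristic polynomial to read off the algebraic multiplicities:
  χ_A(x) = (x - 2)^2*(x + 1)^2

Step 2 — compute geometric multiplicities via the rank-nullity identity g(λ) = n − rank(A − λI):
  rank(A − (-1)·I) = 2, so dim ker(A − (-1)·I) = n − 2 = 2
  rank(A − (2)·I) = 3, so dim ker(A − (2)·I) = n − 3 = 1

Summary:
  λ = -1: algebraic multiplicity = 2, geometric multiplicity = 2
  λ = 2: algebraic multiplicity = 2, geometric multiplicity = 1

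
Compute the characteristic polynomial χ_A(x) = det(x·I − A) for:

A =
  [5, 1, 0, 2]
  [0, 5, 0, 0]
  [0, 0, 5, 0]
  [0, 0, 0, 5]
x^4 - 20*x^3 + 150*x^2 - 500*x + 625

Expanding det(x·I − A) (e.g. by cofactor expansion or by noting that A is similar to its Jordan form J, which has the same characteristic polynomial as A) gives
  χ_A(x) = x^4 - 20*x^3 + 150*x^2 - 500*x + 625
which factors as (x - 5)^4. The eigenvalues (with algebraic multiplicities) are λ = 5 with multiplicity 4.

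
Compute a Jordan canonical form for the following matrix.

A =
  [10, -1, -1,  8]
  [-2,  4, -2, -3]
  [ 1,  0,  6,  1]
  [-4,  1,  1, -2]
J_2(3) ⊕ J_2(6)

The characteristic polynomial is
  det(x·I − A) = x^4 - 18*x^3 + 117*x^2 - 324*x + 324 = (x - 6)^2*(x - 3)^2

Eigenvalues and multiplicities (the geometric multiplicity of λ is n − rank(A − λI), which equals the number of Jordan blocks for λ):
  λ = 3: algebraic multiplicity = 2, geometric multiplicity = 1
  λ = 6: algebraic multiplicity = 2, geometric multiplicity = 1

Determining the block sizes for each eigenvalue:
  λ = 3: one block (gm = 1), so the single block has size am = 2 → block sizes [2]
  λ = 6: one block (gm = 1), so the single block has size am = 2 → block sizes [2]

Assembling the blocks gives a Jordan form
J =
  [3, 1, 0, 0]
  [0, 3, 0, 0]
  [0, 0, 6, 1]
  [0, 0, 0, 6]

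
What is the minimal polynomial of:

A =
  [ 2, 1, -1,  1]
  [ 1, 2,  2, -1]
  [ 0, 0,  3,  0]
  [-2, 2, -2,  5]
x^3 - 9*x^2 + 27*x - 27

The characteristic polynomial is χ_A(x) = (x - 3)^4, so the eigenvalues are known. The minimal polynomial is
  m_A(x) = Π_λ (x − λ)^{k_λ}
where k_λ is the size of the *largest* Jordan block for λ (equivalently, the smallest k with (A − λI)^k v = 0 for every generalised eigenvector v of λ).

  λ = 3: largest Jordan block has size 3, contributing (x − 3)^3

So m_A(x) = (x - 3)^3 = x^3 - 9*x^2 + 27*x - 27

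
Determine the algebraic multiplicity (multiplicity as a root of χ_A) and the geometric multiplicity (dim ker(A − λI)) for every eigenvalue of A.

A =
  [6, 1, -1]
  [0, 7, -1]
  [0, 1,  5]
λ = 6: alg = 3, geom = 2

Step 1 — factor the characteristic polynomial to read off the algebraic multiplicities:
  χ_A(x) = (x - 6)^3

Step 2 — compute geometric multiplicities via the rank-nullity identity g(λ) = n − rank(A − λI):
  rank(A − (6)·I) = 1, so dim ker(A − (6)·I) = n − 1 = 2

Summary:
  λ = 6: algebraic multiplicity = 3, geometric multiplicity = 2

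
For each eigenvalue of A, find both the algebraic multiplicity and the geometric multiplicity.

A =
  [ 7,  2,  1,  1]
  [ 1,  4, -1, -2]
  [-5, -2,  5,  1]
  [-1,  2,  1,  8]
λ = 6: alg = 4, geom = 2

Step 1 — factor the characteristic polynomial to read off the algebraic multiplicities:
  χ_A(x) = (x - 6)^4

Step 2 — compute geometric multiplicities via the rank-nullity identity g(λ) = n − rank(A − λI):
  rank(A − (6)·I) = 2, so dim ker(A − (6)·I) = n − 2 = 2

Summary:
  λ = 6: algebraic multiplicity = 4, geometric multiplicity = 2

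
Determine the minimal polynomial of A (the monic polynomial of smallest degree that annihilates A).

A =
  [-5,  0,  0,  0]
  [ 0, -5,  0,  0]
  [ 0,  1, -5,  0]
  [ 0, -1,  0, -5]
x^2 + 10*x + 25

The characteristic polynomial is χ_A(x) = (x + 5)^4, so the eigenvalues are known. The minimal polynomial is
  m_A(x) = Π_λ (x − λ)^{k_λ}
where k_λ is the size of the *largest* Jordan block for λ (equivalently, the smallest k with (A − λI)^k v = 0 for every generalised eigenvector v of λ).

  λ = -5: largest Jordan block has size 2, contributing (x + 5)^2

So m_A(x) = (x + 5)^2 = x^2 + 10*x + 25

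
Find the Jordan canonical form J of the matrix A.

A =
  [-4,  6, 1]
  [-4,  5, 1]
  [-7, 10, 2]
J_3(1)

The characteristic polynomial is
  det(x·I − A) = x^3 - 3*x^2 + 3*x - 1 = (x - 1)^3

Eigenvalues and multiplicities (the geometric multiplicity of λ is n − rank(A − λI), which equals the number of Jordan blocks for λ):
  λ = 1: algebraic multiplicity = 3, geometric multiplicity = 1

Determining the block sizes for each eigenvalue:
  λ = 1: one block (gm = 1), so the single block has size am = 3 → block sizes [3]

Assembling the blocks gives a Jordan form
J =
  [1, 1, 0]
  [0, 1, 1]
  [0, 0, 1]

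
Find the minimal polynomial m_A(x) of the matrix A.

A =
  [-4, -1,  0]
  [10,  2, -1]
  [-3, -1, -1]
x^3 + 3*x^2 + 3*x + 1

The characteristic polynomial is χ_A(x) = (x + 1)^3, so the eigenvalues are known. The minimal polynomial is
  m_A(x) = Π_λ (x − λ)^{k_λ}
where k_λ is the size of the *largest* Jordan block for λ (equivalently, the smallest k with (A − λI)^k v = 0 for every generalised eigenvector v of λ).

  λ = -1: largest Jordan block has size 3, contributing (x + 1)^3

So m_A(x) = (x + 1)^3 = x^3 + 3*x^2 + 3*x + 1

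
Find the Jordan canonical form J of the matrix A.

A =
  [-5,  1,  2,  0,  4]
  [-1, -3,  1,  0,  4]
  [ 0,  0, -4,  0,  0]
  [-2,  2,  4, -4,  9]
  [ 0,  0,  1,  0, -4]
J_3(-4) ⊕ J_2(-4)

The characteristic polynomial is
  det(x·I − A) = x^5 + 20*x^4 + 160*x^3 + 640*x^2 + 1280*x + 1024 = (x + 4)^5

Eigenvalues and multiplicities (the geometric multiplicity of λ is n − rank(A − λI), which equals the number of Jordan blocks for λ):
  λ = -4: algebraic multiplicity = 5, geometric multiplicity = 2

Determining the block sizes for each eigenvalue:
  λ = -4: with am = 5 and gm = 2, the partition is not yet determined (e.g. several partitions of 5 into 2 parts exist). Let N = A − (-4)·I. Computing rank(N^1) = 3, rank(N^2) = 1, rank(N^3) = 0; the number of blocks of size ≥ j is rank(N^{j−1}) − rank(N^j), giving [2, 2, 1]. So we have 1 block(s) of size 3, 1 block(s) of size 2 → block sizes [3, 2]

Assembling the blocks gives a Jordan form
J =
  [-4,  1,  0,  0,  0]
  [ 0, -4,  1,  0,  0]
  [ 0,  0, -4,  0,  0]
  [ 0,  0,  0, -4,  1]
  [ 0,  0,  0,  0, -4]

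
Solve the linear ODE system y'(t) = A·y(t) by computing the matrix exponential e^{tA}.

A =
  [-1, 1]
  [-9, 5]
e^{tA} =
  [-3*t*exp(2*t) + exp(2*t), t*exp(2*t)]
  [-9*t*exp(2*t), 3*t*exp(2*t) + exp(2*t)]

Strategy: write A = P · J · P⁻¹ where J is a Jordan canonical form, so e^{tA} = P · e^{tJ} · P⁻¹, and e^{tJ} can be computed block-by-block.

A has Jordan form
J =
  [2, 1]
  [0, 2]
(up to reordering of blocks).

Per-block formulas:
  For a 2×2 Jordan block J_2(2): exp(t · J_2(2)) = e^(2t)·(I + t·N), where N is the 2×2 nilpotent shift.

After assembling e^{tJ} and conjugating by P, we get:

e^{tA} =
  [-3*t*exp(2*t) + exp(2*t), t*exp(2*t)]
  [-9*t*exp(2*t), 3*t*exp(2*t) + exp(2*t)]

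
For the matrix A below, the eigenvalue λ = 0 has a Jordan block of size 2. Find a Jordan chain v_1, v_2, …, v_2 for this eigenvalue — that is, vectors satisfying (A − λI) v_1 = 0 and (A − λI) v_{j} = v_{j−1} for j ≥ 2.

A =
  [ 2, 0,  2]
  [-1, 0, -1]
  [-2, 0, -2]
A Jordan chain for λ = 0 of length 2:
v_1 = (2, -1, -2)ᵀ
v_2 = (1, 0, 0)ᵀ

Let N = A − (0)·I. We want v_2 with N^2 v_2 = 0 but N^1 v_2 ≠ 0; then v_{j-1} := N · v_j for j = 2, …, 2.

Pick v_2 = (1, 0, 0)ᵀ.
Then v_1 = N · v_2 = (2, -1, -2)ᵀ.

Sanity check: (A − (0)·I) v_1 = (0, 0, 0)ᵀ = 0. ✓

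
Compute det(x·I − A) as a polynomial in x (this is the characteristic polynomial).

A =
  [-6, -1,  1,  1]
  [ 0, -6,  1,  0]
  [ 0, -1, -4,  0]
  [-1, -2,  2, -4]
x^4 + 20*x^3 + 150*x^2 + 500*x + 625

Expanding det(x·I − A) (e.g. by cofactor expansion or by noting that A is similar to its Jordan form J, which has the same characteristic polynomial as A) gives
  χ_A(x) = x^4 + 20*x^3 + 150*x^2 + 500*x + 625
which factors as (x + 5)^4. The eigenvalues (with algebraic multiplicities) are λ = -5 with multiplicity 4.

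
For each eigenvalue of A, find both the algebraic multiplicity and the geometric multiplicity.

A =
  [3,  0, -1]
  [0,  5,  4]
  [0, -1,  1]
λ = 3: alg = 3, geom = 1

Step 1 — factor the characteristic polynomial to read off the algebraic multiplicities:
  χ_A(x) = (x - 3)^3

Step 2 — compute geometric multiplicities via the rank-nullity identity g(λ) = n − rank(A − λI):
  rank(A − (3)·I) = 2, so dim ker(A − (3)·I) = n − 2 = 1

Summary:
  λ = 3: algebraic multiplicity = 3, geometric multiplicity = 1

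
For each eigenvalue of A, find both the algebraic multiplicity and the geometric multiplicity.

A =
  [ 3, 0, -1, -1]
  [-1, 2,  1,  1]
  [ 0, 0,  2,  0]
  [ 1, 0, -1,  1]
λ = 2: alg = 4, geom = 3

Step 1 — factor the characteristic polynomial to read off the algebraic multiplicities:
  χ_A(x) = (x - 2)^4

Step 2 — compute geometric multiplicities via the rank-nullity identity g(λ) = n − rank(A − λI):
  rank(A − (2)·I) = 1, so dim ker(A − (2)·I) = n − 1 = 3

Summary:
  λ = 2: algebraic multiplicity = 4, geometric multiplicity = 3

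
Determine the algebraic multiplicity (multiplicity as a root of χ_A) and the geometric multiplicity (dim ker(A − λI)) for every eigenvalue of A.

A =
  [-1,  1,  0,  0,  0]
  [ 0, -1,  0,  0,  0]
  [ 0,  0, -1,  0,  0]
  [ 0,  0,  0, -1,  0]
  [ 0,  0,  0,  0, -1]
λ = -1: alg = 5, geom = 4

Step 1 — factor the characteristic polynomial to read off the algebraic multiplicities:
  χ_A(x) = (x + 1)^5

Step 2 — compute geometric multiplicities via the rank-nullity identity g(λ) = n − rank(A − λI):
  rank(A − (-1)·I) = 1, so dim ker(A − (-1)·I) = n − 1 = 4

Summary:
  λ = -1: algebraic multiplicity = 5, geometric multiplicity = 4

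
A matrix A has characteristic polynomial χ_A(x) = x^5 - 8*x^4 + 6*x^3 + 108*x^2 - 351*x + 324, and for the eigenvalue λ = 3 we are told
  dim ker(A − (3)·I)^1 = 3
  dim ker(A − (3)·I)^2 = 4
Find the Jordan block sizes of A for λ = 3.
Block sizes for λ = 3: [2, 1, 1]

From the dimensions of kernels of powers, the number of Jordan blocks of size at least j is d_j − d_{j−1} where d_j = dim ker(N^j) (with d_0 = 0). Computing the differences gives [3, 1].
The number of blocks of size exactly k is (#blocks of size ≥ k) − (#blocks of size ≥ k + 1), so the partition is: 2 block(s) of size 1, 1 block(s) of size 2.
In nonincreasing order the block sizes are [2, 1, 1].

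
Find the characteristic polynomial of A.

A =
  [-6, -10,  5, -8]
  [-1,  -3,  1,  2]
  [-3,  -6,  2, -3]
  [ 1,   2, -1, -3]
x^4 + 10*x^3 + 33*x^2 + 40*x + 16

Expanding det(x·I − A) (e.g. by cofactor expansion or by noting that A is similar to its Jordan form J, which has the same characteristic polynomial as A) gives
  χ_A(x) = x^4 + 10*x^3 + 33*x^2 + 40*x + 16
which factors as (x + 1)^2*(x + 4)^2. The eigenvalues (with algebraic multiplicities) are λ = -4 with multiplicity 2, λ = -1 with multiplicity 2.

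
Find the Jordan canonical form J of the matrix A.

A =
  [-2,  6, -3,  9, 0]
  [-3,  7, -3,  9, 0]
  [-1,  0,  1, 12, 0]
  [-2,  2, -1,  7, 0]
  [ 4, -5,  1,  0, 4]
J_1(1) ⊕ J_3(4) ⊕ J_1(4)

The characteristic polynomial is
  det(x·I − A) = x^5 - 17*x^4 + 112*x^3 - 352*x^2 + 512*x - 256 = (x - 4)^4*(x - 1)

Eigenvalues and multiplicities (the geometric multiplicity of λ is n − rank(A − λI), which equals the number of Jordan blocks for λ):
  λ = 1: algebraic multiplicity = 1, geometric multiplicity = 1
  λ = 4: algebraic multiplicity = 4, geometric multiplicity = 2

Determining the block sizes for each eigenvalue:
  λ = 1: one block (gm = 1), so the single block has size am = 1 → block sizes [1]
  λ = 4: with am = 4 and gm = 2, the partition is not yet determined (e.g. several partitions of 4 into 2 parts exist). Let N = A − (4)·I. Computing rank(N^1) = 3, rank(N^2) = 2, rank(N^3) = 1; the number of blocks of size ≥ j is rank(N^{j−1}) − rank(N^j), giving [2, 1, 1]. So we have 1 block(s) of size 3, 1 block(s) of size 1 → block sizes [3, 1]

Assembling the blocks gives a Jordan form
J =
  [1, 0, 0, 0, 0]
  [0, 4, 1, 0, 0]
  [0, 0, 4, 1, 0]
  [0, 0, 0, 4, 0]
  [0, 0, 0, 0, 4]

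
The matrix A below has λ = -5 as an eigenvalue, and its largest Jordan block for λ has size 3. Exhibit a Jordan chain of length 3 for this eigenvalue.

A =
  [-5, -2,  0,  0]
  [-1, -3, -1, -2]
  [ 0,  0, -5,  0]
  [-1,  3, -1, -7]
A Jordan chain for λ = -5 of length 3:
v_1 = (2, 0, 0, -1)ᵀ
v_2 = (0, -1, 0, -1)ᵀ
v_3 = (1, 0, 0, 0)ᵀ

Let N = A − (-5)·I. We want v_3 with N^3 v_3 = 0 but N^2 v_3 ≠ 0; then v_{j-1} := N · v_j for j = 3, …, 2.

Pick v_3 = (1, 0, 0, 0)ᵀ.
Then v_2 = N · v_3 = (0, -1, 0, -1)ᵀ.
Then v_1 = N · v_2 = (2, 0, 0, -1)ᵀ.

Sanity check: (A − (-5)·I) v_1 = (0, 0, 0, 0)ᵀ = 0. ✓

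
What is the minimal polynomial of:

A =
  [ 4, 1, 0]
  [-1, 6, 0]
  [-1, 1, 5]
x^2 - 10*x + 25

The characteristic polynomial is χ_A(x) = (x - 5)^3, so the eigenvalues are known. The minimal polynomial is
  m_A(x) = Π_λ (x − λ)^{k_λ}
where k_λ is the size of the *largest* Jordan block for λ (equivalently, the smallest k with (A − λI)^k v = 0 for every generalised eigenvector v of λ).

  λ = 5: largest Jordan block has size 2, contributing (x − 5)^2

So m_A(x) = (x - 5)^2 = x^2 - 10*x + 25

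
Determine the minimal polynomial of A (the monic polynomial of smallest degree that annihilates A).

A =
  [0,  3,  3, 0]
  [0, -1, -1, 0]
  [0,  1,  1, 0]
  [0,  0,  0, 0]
x^2

The characteristic polynomial is χ_A(x) = x^4, so the eigenvalues are known. The minimal polynomial is
  m_A(x) = Π_λ (x − λ)^{k_λ}
where k_λ is the size of the *largest* Jordan block for λ (equivalently, the smallest k with (A − λI)^k v = 0 for every generalised eigenvector v of λ).

  λ = 0: largest Jordan block has size 2, contributing (x − 0)^2

So m_A(x) = x^2 = x^2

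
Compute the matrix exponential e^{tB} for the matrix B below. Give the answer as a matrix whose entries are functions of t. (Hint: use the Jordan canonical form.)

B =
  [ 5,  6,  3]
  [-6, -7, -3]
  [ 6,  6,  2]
e^{tB} =
  [2*exp(2*t) - exp(-t), 2*exp(2*t) - 2*exp(-t), exp(2*t) - exp(-t)]
  [-2*exp(2*t) + 2*exp(-t), -2*exp(2*t) + 3*exp(-t), -exp(2*t) + exp(-t)]
  [2*exp(2*t) - 2*exp(-t), 2*exp(2*t) - 2*exp(-t), exp(2*t)]

Strategy: write B = P · J · P⁻¹ where J is a Jordan canonical form, so e^{tB} = P · e^{tJ} · P⁻¹, and e^{tJ} can be computed block-by-block.

B has Jordan form
J =
  [-1,  0, 0]
  [ 0, -1, 0]
  [ 0,  0, 2]
(up to reordering of blocks).

Per-block formulas:
  For a 1×1 block at λ = -1: exp(t · [-1]) = [e^(-1t)].
  For a 1×1 block at λ = 2: exp(t · [2]) = [e^(2t)].

After assembling e^{tJ} and conjugating by P, we get:

e^{tB} =
  [2*exp(2*t) - exp(-t), 2*exp(2*t) - 2*exp(-t), exp(2*t) - exp(-t)]
  [-2*exp(2*t) + 2*exp(-t), -2*exp(2*t) + 3*exp(-t), -exp(2*t) + exp(-t)]
  [2*exp(2*t) - 2*exp(-t), 2*exp(2*t) - 2*exp(-t), exp(2*t)]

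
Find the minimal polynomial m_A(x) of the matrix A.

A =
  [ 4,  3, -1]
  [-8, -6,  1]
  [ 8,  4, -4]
x^3 + 6*x^2 + 12*x + 8

The characteristic polynomial is χ_A(x) = (x + 2)^3, so the eigenvalues are known. The minimal polynomial is
  m_A(x) = Π_λ (x − λ)^{k_λ}
where k_λ is the size of the *largest* Jordan block for λ (equivalently, the smallest k with (A − λI)^k v = 0 for every generalised eigenvector v of λ).

  λ = -2: largest Jordan block has size 3, contributing (x + 2)^3

So m_A(x) = (x + 2)^3 = x^3 + 6*x^2 + 12*x + 8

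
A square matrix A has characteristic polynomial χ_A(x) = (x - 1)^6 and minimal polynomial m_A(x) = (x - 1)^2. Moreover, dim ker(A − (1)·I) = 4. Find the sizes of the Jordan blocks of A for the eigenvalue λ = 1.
Block sizes for λ = 1: [2, 2, 1, 1]

Step 1 — from the characteristic polynomial, algebraic multiplicity of λ = 1 is 6. From dim ker(A − (1)·I) = 4, there are exactly 4 Jordan blocks for λ = 1.
Step 2 — from the minimal polynomial, the factor (x − 1)^2 tells us the largest block for λ = 1 has size 2.
Step 3 — with total size 6, 4 blocks, and largest block 2, the block sizes (in nonincreasing order) are [2, 2, 1, 1].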